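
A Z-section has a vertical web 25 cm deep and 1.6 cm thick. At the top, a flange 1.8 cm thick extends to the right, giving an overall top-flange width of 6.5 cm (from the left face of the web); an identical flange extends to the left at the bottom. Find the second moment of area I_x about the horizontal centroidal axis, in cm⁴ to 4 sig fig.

Break the section into simple shapes (no overlaps), measuring from the bottom-left corner of the bounding box.
Web: 1.6 × 25, A = 40 cm², y = 12.5 cm, Ī = 2083.33 cm⁴.
Top flange (beyond web): 4.9 × 1.8, A = 8.82 cm², y = 24.1 cm, Ī = 2.3814 cm⁴.
Bottom flange (beyond web): 4.9 × 1.8, A = 8.82 cm², y = 0.9 cm, Ī = 2.3814 cm⁴.
Centroid: ȳ = ΣA·y / ΣA = 12.5 cm.
Transfer each piece to the horizontal centroidal axis using Ī + A·d² with d = y − 12.5:
  web: d = 0 cm → contributes +2083.33 cm⁴
  top flange (beyond web): d = 11.6 cm → contributes +1189.2 cm⁴
  bottom flange (beyond web): d = -11.6 cm → contributes +1189.2 cm⁴
Total I = 4461.73 cm⁴.

I_x ≈ 4462 cm⁴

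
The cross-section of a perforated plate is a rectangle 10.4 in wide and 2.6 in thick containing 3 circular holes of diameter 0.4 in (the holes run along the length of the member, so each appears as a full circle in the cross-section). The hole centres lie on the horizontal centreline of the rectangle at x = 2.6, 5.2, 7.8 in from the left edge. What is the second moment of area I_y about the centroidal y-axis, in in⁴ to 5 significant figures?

I_y ≈ 242.02 in⁴

Treat the section as a set of non-overlapping primitives; coordinates are from the bounding-box lower-left.
Plate: 10.4 × 2.6, A = 27.04 in², x = 5.2 in, Ī = 243.7205 in⁴.
Hole 1 (subtracted): ⌀0.4, A = 0.1256637 in², x = 2.6 in, Ī = 0.001256637 in⁴.
Hole 2 (subtracted): ⌀0.4, A = 0.1256637 in², x = 5.2 in, Ī = 0.001256637 in⁴.
Hole 3 (subtracted): ⌀0.4, A = 0.1256637 in², x = 7.8 in, Ī = 0.001256637 in⁴.
By symmetry the centroid is at mid-width, x̄ = 5.2 in.
Transfer each piece to the centroidal y-axis using Ī + A·d² with d = x − 5.2:
  plate: d = 0 in → contributes +243.7205 in⁴
  hole 1: d = -2.6 in → contributes −0.8507433 in⁴
  hole 2: d = 0 in → contributes −0.001256637 in⁴
  hole 3: d = 2.6 in → contributes −0.8507433 in⁴
Total I = 242.0178 in⁴.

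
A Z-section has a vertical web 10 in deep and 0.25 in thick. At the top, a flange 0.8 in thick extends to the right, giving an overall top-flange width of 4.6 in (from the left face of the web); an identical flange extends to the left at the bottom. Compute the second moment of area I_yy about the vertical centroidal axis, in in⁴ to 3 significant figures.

I_yy ≈ 47.8 in⁴

Treat the section as a set of non-overlapping primitives; coordinates are from the bounding-box lower-left.
Web: 0.25 × 10, A = 2.5 in², x = 4.475 in, Ī = 0.013021 in⁴.
Top flange (beyond web): 4.35 × 0.8, A = 3.48 in², x = 6.775 in, Ī = 5.4875 in⁴.
Bottom flange (beyond web): 4.35 × 0.8, A = 3.48 in², x = 2.175 in, Ī = 5.4875 in⁴.
Centroid: x̄ = ΣA·x / ΣA = 4.475 in.
Transfer each piece to the vertical centroidal axis using Ī + A·d² with d = x − 4.475:
  web: d = 0 in → contributes +0.013021 in⁴
  top flange (beyond web): d = 2.3 in → contributes +23.897 in⁴
  bottom flange (beyond web): d = -2.3 in → contributes +23.897 in⁴
Total I = 47.806 in⁴.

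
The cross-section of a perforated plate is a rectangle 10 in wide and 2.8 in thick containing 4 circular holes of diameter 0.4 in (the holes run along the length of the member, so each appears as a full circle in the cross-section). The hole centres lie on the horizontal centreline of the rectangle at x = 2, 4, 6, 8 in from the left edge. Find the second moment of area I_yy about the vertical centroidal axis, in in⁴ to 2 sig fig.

Treat the section as a set of non-overlapping primitives; coordinates are from the bounding-box lower-left.
Plate: 10 × 2.8, A = 28 in², x = 5 in, Ī = 233.3 in⁴.
Hole 1 (subtracted): ⌀0.4, A = 0.1257 in², x = 2 in, Ī = 0.001257 in⁴.
Hole 2 (subtracted): ⌀0.4, A = 0.1257 in², x = 4 in, Ī = 0.001257 in⁴.
Hole 3 (subtracted): ⌀0.4, A = 0.1257 in², x = 6 in, Ī = 0.001257 in⁴.
Hole 4 (subtracted): ⌀0.4, A = 0.1257 in², x = 8 in, Ī = 0.001257 in⁴.
By symmetry the centroid is at mid-width, x̄ = 5 in.
Transfer each piece to the vertical centroidal axis using Ī + A·d² with d = x − 5:
  plate: d = 0 in → contributes +233.3 in⁴
  hole 1: d = -3 in → contributes −1.132 in⁴
  hole 2: d = -1 in → contributes −0.1269 in⁴
  hole 3: d = 1 in → contributes −0.1269 in⁴
  hole 4: d = 3 in → contributes −1.132 in⁴
Total I = 230.8 in⁴.

I_yy ≈ 230 in⁴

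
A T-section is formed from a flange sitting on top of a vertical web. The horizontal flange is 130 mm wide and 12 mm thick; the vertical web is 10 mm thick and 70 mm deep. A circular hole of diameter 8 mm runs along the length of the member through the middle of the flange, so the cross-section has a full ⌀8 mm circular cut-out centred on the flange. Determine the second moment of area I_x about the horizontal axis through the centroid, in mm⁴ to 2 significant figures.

Treat the section as a set of non-overlapping primitives; coordinates are from the bounding-box lower-left.
Flange: 130 × 12, A = 1 560 mm², y = 76 mm, Ī = 18 720 mm⁴.
Web: 10 × 70, A = 700 mm², y = 35 mm, Ī = 285 833 mm⁴.
Hole (subtracted): ⌀8, A = 50.27 mm², y = 76 mm, Ī = 201.1 mm⁴.
Centroid: ȳ = ΣA·y / ΣA = 63.01 mm.
Transfer each piece to the horizontal axis through the centroid using Ī + A·d² with d = y − 63.01:
  flange: d = 12.99 mm → contributes +281 873 mm⁴
  web: d = -28.01 mm → contributes +835 104 mm⁴
  hole: d = 12.99 mm → contributes −8 680 mm⁴
Total I = 1 108 297 mm⁴.

I_x ≈ 1.1 × 10⁶ mm⁴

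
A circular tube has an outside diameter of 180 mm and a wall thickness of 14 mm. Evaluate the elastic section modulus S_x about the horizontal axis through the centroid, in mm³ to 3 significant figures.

Break the section into simple shapes (no overlaps), measuring from the bottom-left corner of the bounding box.
Outer circle: ⌀180, A = 25 447 mm², y = 90 mm, Ī = 51 529 974 mm⁴.
Bore (subtracted): ⌀152, A = 18 146 mm², y = 90 mm, Ī = 26 202 592 mm⁴.
By symmetry the centroid is at mid-height, ȳ = 90 mm.
All pieces are centred on the horizontal axis through the centroid, so I = ΣĪ (holes subtracted) = 25 327 382 mm⁴.
Extreme fibre distance c = 90 mm; S = I/c = 281 415 mm³.

S_x ≈ 2.81 × 10⁵ mm³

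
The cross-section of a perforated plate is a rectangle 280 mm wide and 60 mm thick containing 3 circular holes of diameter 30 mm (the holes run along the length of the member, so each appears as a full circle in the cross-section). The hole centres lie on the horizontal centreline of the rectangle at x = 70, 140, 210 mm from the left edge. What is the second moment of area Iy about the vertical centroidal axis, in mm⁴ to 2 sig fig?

Iy ≈ 1.0 × 10⁸ mm⁴

Decompose the section into non-overlapping parts with the origin at the bottom-left of its bounding rectangle.
Plate: 280 × 60, A = 16 800 mm², x = 140 mm, Ī = 109 760 000 mm⁴.
Hole 1 (subtracted): ⌀30, A = 706.9 mm², x = 70 mm, Ī = 39 761 mm⁴.
Hole 2 (subtracted): ⌀30, A = 706.9 mm², x = 140 mm, Ī = 39 761 mm⁴.
Hole 3 (subtracted): ⌀30, A = 706.9 mm², x = 210 mm, Ī = 39 761 mm⁴.
By symmetry the centroid is at mid-width, x̄ = 140 mm.
Transfer each piece to the vertical centroidal axis using Ī + A·d² with d = x − 140:
  plate: d = 0 mm → contributes +109 760 000 mm⁴
  hole 1: d = -70 mm → contributes −3 503 367 mm⁴
  hole 2: d = 0 mm → contributes −39 761 mm⁴
  hole 3: d = 70 mm → contributes −3 503 367 mm⁴
Total I = 102 713 506 mm⁴.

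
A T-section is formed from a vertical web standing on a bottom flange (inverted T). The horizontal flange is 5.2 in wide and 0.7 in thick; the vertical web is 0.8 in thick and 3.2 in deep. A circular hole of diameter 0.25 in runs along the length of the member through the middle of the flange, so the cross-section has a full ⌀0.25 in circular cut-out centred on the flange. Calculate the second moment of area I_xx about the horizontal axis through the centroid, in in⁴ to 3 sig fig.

Break the section into simple shapes (no overlaps), measuring from the bottom-left corner of the bounding box.
Flange: 5.2 × 0.7, A = 3.64 in², y = 0.35 in, Ī = 0.14863 in⁴.
Web: 0.8 × 3.2, A = 2.56 in², y = 2.3 in, Ī = 2.1845 in⁴.
Hole (subtracted): ⌀0.25, A = 0.049087 in², y = 0.35 in, Ī = 0.00019175 in⁴.
Centroid: ȳ = ΣA·y / ΣA = 1.1616 in.
Transfer each piece to the horizontal axis through the centroid using Ī + A·d² with d = y − 1.1616:
  flange: d = -0.81159 in → contributes +2.5462 in⁴
  web: d = 1.1384 in → contributes +5.5023 in⁴
  hole: d = -0.81159 in → contributes −0.032524 in⁴
Total I = 8.0159 in⁴.

I_xx ≈ 8.02 in⁴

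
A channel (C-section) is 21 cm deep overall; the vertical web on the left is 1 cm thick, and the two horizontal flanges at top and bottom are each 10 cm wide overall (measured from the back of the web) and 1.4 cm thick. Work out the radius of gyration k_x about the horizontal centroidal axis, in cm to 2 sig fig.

k_x ≈ 8.3 cm

Split into non-overlapping primitives; take the origin at the lower-left of the bounding box.
Web: 1 × 21, A = 21 cm², y = 10.5 cm, Ī = 771.8 cm⁴.
Top flange (beyond web): 9 × 1.4, A = 12.6 cm², y = 20.3 cm, Ī = 2.058 cm⁴.
Bottom flange (beyond web): 9 × 1.4, A = 12.6 cm², y = 0.7 cm, Ī = 2.058 cm⁴.
By symmetry the centroid is at mid-height, ȳ = 10.5 cm.
Transfer each piece to the horizontal centroidal axis using Ī + A·d² with d = y − 10.5:
  web: d = 0 cm → contributes +771.8 cm⁴
  top flange (beyond web): d = 9.8 cm → contributes +1 212 cm⁴
  bottom flange (beyond web): d = -9.8 cm → contributes +1 212 cm⁴
Total I = 3 196 cm⁴.
Radius of gyration: k = √(I/A) = √(3 196 / 46.2) = 8.317 cm.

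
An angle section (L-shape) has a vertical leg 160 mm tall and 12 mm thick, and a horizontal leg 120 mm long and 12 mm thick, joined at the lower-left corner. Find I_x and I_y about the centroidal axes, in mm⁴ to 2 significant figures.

Treat the section as a set of non-overlapping primitives; coordinates are from the bounding-box lower-left.
Vertical leg: 12 × 160, A = 1 920 mm², y = 80 mm, Ī = 4 096 000 mm⁴.
Horizontal leg (remainder): 108 × 12, A = 1 296 mm², y = 6 mm, Ī = 15 552 mm⁴.
Centroid: ȳ = ΣA·y / ΣA = 50.18 mm.
Transfer each piece to the centroidal x-axis using Ī + A·d² with d = y − 50.18:
  vertical leg: d = 29.82 mm → contributes +5 803 429 mm⁴
  horizontal leg (remainder): d = -44.18 mm → contributes +2 545 076 mm⁴
Total I = 8 348 505 mm⁴.
For the y-axis: x̄ = 30.18 mm.
Repeating about the centroidal y-axis gives I_y = 4 068 185 mm⁴.

I_x ≈ 8.3 × 10⁶ mm⁴, I_y ≈ 4.1 × 10⁶ mm⁴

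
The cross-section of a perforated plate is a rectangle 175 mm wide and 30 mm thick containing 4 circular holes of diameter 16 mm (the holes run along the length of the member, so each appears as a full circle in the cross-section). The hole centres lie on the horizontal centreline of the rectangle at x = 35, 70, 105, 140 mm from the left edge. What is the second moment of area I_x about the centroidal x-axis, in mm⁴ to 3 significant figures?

Treat the section as a set of non-overlapping primitives; coordinates are from the bounding-box lower-left.
Plate: 175 × 30, A = 5 250 mm², y = 15 mm, Ī = 393 750 mm⁴.
Hole 1 (subtracted): ⌀16, A = 201.06 mm², y = 15 mm, Ī = 3 217 mm⁴.
Hole 2 (subtracted): ⌀16, A = 201.06 mm², y = 15 mm, Ī = 3 217 mm⁴.
Hole 3 (subtracted): ⌀16, A = 201.06 mm², y = 15 mm, Ī = 3 217 mm⁴.
Hole 4 (subtracted): ⌀16, A = 201.06 mm², y = 15 mm, Ī = 3 217 mm⁴.
By symmetry the centroid is at mid-height, ȳ = 15 mm.
All pieces are centred on the centroidal x-axis, so I = ΣĪ (holes subtracted) = 380 882 mm⁴.

I_x ≈ 3.81 × 10⁵ mm⁴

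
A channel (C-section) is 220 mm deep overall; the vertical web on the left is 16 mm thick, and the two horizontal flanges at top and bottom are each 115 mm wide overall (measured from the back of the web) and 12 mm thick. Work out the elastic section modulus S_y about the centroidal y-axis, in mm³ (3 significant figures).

S_y ≈ 8.00 × 10⁴ mm³

Treat the section as a set of non-overlapping primitives; coordinates are from the bounding-box lower-left.
Web: 16 × 220, A = 3 520 mm², x = 8 mm, Ī = 75 093 mm⁴.
Top flange (beyond web): 99 × 12, A = 1 188 mm², x = 65.5 mm, Ī = 970 299 mm⁴.
Bottom flange (beyond web): 99 × 12, A = 1 188 mm², x = 65.5 mm, Ī = 970 299 mm⁴.
Centroid: x̄ = ΣA·x / ΣA = 31.172 mm.
Transfer each piece to the centroidal y-axis using Ī + A·d² with d = x − 31.172:
  web: d = -23.172 mm → contributes +1 965 069 mm⁴
  top flange (beyond web): d = 34.328 mm → contributes +2 370 281 mm⁴
  bottom flange (beyond web): d = 34.328 mm → contributes +2 370 281 mm⁴
Total I = 6 705 632 mm⁴.
Extreme fibre distance c = 83.828 mm; S = I/c = 79 992 mm³.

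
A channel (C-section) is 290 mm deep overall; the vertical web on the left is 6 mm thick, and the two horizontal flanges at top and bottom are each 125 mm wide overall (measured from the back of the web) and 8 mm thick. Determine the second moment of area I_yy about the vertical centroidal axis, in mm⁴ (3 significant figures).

Treat the section as a set of non-overlapping primitives; coordinates are from the bounding-box lower-left.
Web: 6 × 290, A = 1 740 mm², x = 3 mm, Ī = 5 220 mm⁴.
Top flange (beyond web): 119 × 8, A = 952 mm², x = 65.5 mm, Ī = 1 123 439 mm⁴.
Bottom flange (beyond web): 119 × 8, A = 952 mm², x = 65.5 mm, Ī = 1 123 439 mm⁴.
Centroid: x̄ = ΣA·x / ΣA = 35.656 mm.
Transfer each piece to the vertical centroidal axis using Ī + A·d² with d = x − 35.656:
  web: d = -32.656 mm → contributes +1 860 829 mm⁴
  top flange (beyond web): d = 29.844 mm → contributes +1 971 328 mm⁴
  bottom flange (beyond web): d = 29.844 mm → contributes +1 971 328 mm⁴
Total I = 5 803 485 mm⁴.

I_yy ≈ 5.80 × 10⁶ mm⁴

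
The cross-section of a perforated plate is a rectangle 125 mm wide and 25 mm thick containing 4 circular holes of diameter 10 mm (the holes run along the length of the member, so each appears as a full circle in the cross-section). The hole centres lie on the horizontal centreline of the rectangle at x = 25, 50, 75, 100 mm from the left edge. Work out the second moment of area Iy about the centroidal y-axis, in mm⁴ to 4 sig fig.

Treat the section as a set of non-overlapping primitives; coordinates are from the bounding-box lower-left.
Plate: 125 × 25, A = 3 125 mm², x = 62.5 mm, Ī = 4 069 010 mm⁴.
Hole 1 (subtracted): ⌀10, A = 78.5398 mm², x = 25 mm, Ī = 490.874 mm⁴.
Hole 2 (subtracted): ⌀10, A = 78.5398 mm², x = 50 mm, Ī = 490.874 mm⁴.
Hole 3 (subtracted): ⌀10, A = 78.5398 mm², x = 75 mm, Ī = 490.874 mm⁴.
Hole 4 (subtracted): ⌀10, A = 78.5398 mm², x = 100 mm, Ī = 490.874 mm⁴.
By symmetry the centroid is at mid-width, x̄ = 62.5 mm.
Transfer each piece to the centroidal y-axis using Ī + A·d² with d = x − 62.5:
  plate: d = 0 mm → contributes +4 069 010 mm⁴
  hole 1: d = -37.5 mm → contributes −110 937 mm⁴
  hole 2: d = -12.5 mm → contributes −12762.7 mm⁴
  hole 3: d = 12.5 mm → contributes −12762.7 mm⁴
  hole 4: d = 37.5 mm → contributes −110 937 mm⁴
Total I = 3 821 610 mm⁴.

Iy ≈ 3.822 × 10⁶ mm⁴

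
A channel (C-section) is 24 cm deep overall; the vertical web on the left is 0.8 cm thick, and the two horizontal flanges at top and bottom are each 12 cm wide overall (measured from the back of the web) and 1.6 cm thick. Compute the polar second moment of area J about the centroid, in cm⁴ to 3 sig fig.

Decompose the section into non-overlapping parts with the origin at the bottom-left of its bounding rectangle.
Web: 0.8 × 24, A = 19.2 cm², y = 12 cm, Ī = 921.6 cm⁴.
Top flange (beyond web): 11.2 × 1.6, A = 17.92 cm², y = 23.2 cm, Ī = 3.8229 cm⁴.
Bottom flange (beyond web): 11.2 × 1.6, A = 17.92 cm², y = 0.8 cm, Ī = 3.8229 cm⁴.
By symmetry the centroid is at mid-height, ȳ = 12 cm.
Transfer each piece to the centroidal x-axis using Ī + A·d² with d = y − 12:
  web: d = 0 cm → contributes +921.6 cm⁴
  top flange (beyond web): d = 11.2 cm → contributes +2251.7 cm⁴
  bottom flange (beyond web): d = -11.2 cm → contributes +2251.7 cm⁴
Total I = 5 425 cm⁴.
For the y-axis: x̄ = 4.307 cm.
Repeating about the centroidal y-axis gives I_y = 825.76 cm⁴.
Polar second moment: J = I_x + I_y = 6250.8 cm⁴.

J ≈ 6250 cm⁴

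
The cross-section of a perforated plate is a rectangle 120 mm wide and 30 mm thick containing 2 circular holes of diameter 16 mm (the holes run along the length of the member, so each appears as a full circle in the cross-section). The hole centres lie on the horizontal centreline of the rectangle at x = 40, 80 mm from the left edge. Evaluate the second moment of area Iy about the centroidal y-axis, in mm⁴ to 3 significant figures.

Iy ≈ 4.15 × 10⁶ mm⁴

Decompose the section into non-overlapping parts with the origin at the bottom-left of its bounding rectangle.
Plate: 120 × 30, A = 3 600 mm², x = 60 mm, Ī = 4 320 000 mm⁴.
Hole 1 (subtracted): ⌀16, A = 201.06 mm², x = 40 mm, Ī = 3 217 mm⁴.
Hole 2 (subtracted): ⌀16, A = 201.06 mm², x = 80 mm, Ī = 3 217 mm⁴.
By symmetry the centroid is at mid-width, x̄ = 60 mm.
Transfer each piece to the centroidal y-axis using Ī + A·d² with d = x − 60:
  plate: d = 0 mm → contributes +4 320 000 mm⁴
  hole 1: d = -20 mm → contributes −83 642 mm⁴
  hole 2: d = 20 mm → contributes −83 642 mm⁴
Total I = 4 152 716 mm⁴.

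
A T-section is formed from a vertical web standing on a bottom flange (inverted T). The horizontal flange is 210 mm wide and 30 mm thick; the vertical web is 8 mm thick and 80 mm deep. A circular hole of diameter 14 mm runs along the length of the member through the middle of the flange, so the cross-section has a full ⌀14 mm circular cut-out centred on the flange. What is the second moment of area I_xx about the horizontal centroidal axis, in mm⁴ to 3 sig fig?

I_xx ≈ 2.57 × 10⁶ mm⁴

Decompose the section into non-overlapping parts with the origin at the bottom-left of its bounding rectangle.
Flange: 210 × 30, A = 6 300 mm², y = 15 mm, Ī = 472 500 mm⁴.
Web: 8 × 80, A = 640 mm², y = 70 mm, Ī = 341 333 mm⁴.
Hole (subtracted): ⌀14, A = 153.94 mm², y = 15 mm, Ī = 1885.7 mm⁴.
Centroid: ȳ = ΣA·y / ΣA = 20.187 mm.
Transfer each piece to the horizontal centroidal axis using Ī + A·d² with d = y − 20.187:
  flange: d = -5.1871 mm → contributes +642 008 mm⁴
  web: d = 49.813 mm → contributes +1 929 381 mm⁴
  hole: d = -5.1871 mm → contributes −6027.6 mm⁴
Total I = 2 565 362 mm⁴.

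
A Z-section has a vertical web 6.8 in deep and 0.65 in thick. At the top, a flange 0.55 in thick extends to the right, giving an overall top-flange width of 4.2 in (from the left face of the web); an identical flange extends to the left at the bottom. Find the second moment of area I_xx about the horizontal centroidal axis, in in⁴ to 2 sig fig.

Decompose the section into non-overlapping parts with the origin at the bottom-left of its bounding rectangle.
Web: 0.65 × 6.8, A = 4.42 in², y = 3.4 in, Ī = 17.03 in⁴.
Top flange (beyond web): 3.55 × 0.55, A = 1.953 in², y = 6.525 in, Ī = 0.04922 in⁴.
Bottom flange (beyond web): 3.55 × 0.55, A = 1.953 in², y = 0.275 in, Ī = 0.04922 in⁴.
Centroid: ȳ = ΣA·y / ΣA = 3.4 in.
Transfer each piece to the horizontal centroidal axis using Ī + A·d² with d = y − 3.4:
  web: d = 0 in → contributes +17.03 in⁴
  top flange (beyond web): d = 3.125 in → contributes +19.12 in⁴
  bottom flange (beyond web): d = -3.125 in → contributes +19.12 in⁴
Total I = 55.26 in⁴.

I_xx ≈ 55 in⁴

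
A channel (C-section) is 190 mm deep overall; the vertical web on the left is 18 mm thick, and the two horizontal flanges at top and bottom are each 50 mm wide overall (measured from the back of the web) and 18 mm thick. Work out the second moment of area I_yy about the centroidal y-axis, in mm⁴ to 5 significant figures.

Split into non-overlapping primitives; take the origin at the lower-left of the bounding box.
Web: 18 × 190, A = 3 420 mm², x = 9 mm, Ī = 92 340 mm⁴.
Top flange (beyond web): 32 × 18, A = 576 mm², x = 34 mm, Ī = 49 152 mm⁴.
Bottom flange (beyond web): 32 × 18, A = 576 mm², x = 34 mm, Ī = 49 152 mm⁴.
Centroid: x̄ = ΣA·x / ΣA = 15.29921 mm.
Transfer each piece to the centroidal y-axis using Ī + A·d² with d = x − 15.29921:
  web: d = -6.299213 mm → contributes +228045.9 mm⁴
  top flange (beyond web): d = 18.70079 mm → contributes +250590.4 mm⁴
  bottom flange (beyond web): d = 18.70079 mm → contributes +250590.4 mm⁴
Total I = 729226.7 mm⁴.

I_yy ≈ 7.2923 × 10⁵ mm⁴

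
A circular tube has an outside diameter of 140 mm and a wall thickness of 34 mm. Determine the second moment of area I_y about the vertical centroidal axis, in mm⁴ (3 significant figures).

I_y ≈ 1.75 × 10⁷ mm⁴

Break the section into simple shapes (no overlaps), measuring from the bottom-left corner of the bounding box.
Outer circle: ⌀140, A = 15 394 mm², x = 70 mm, Ī = 18 857 410 mm⁴.
Bore (subtracted): ⌀72, A = 4071.5 mm², x = 70 mm, Ī = 1 319 167 mm⁴.
By symmetry the centroid is at mid-width, x̄ = 70 mm.
All pieces are centred on the vertical centroidal axis, so I = ΣĪ (holes subtracted) = 17 538 243 mm⁴.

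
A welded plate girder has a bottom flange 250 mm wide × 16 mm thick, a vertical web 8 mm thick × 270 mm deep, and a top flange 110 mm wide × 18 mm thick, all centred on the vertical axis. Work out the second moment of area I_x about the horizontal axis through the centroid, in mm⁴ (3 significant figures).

Decompose the section into non-overlapping parts with the origin at the bottom-left of its bounding rectangle.
Bottom plate: 250 × 16, A = 4 000 mm², y = 8 mm, Ī = 85 333 mm⁴.
Web plate: 8 × 270, A = 2 160 mm², y = 151 mm, Ī = 13 122 000 mm⁴.
Top plate: 110 × 18, A = 1 980 mm², y = 295 mm, Ī = 53 460 mm⁴.
Centroid: ȳ = ΣA·y / ΣA = 115.76 mm.
Transfer each piece to the horizontal axis through the centroid using Ī + A·d² with d = y − 115.76:
  bottom plate: d = -107.76 mm → contributes +46 531 408 mm⁴
  web plate: d = 35.243 mm → contributes +15 804 906 mm⁴
  top plate: d = 179.24 mm → contributes +63 667 178 mm⁴
Total I = 126 003 492 mm⁴.

I_x ≈ 1.26 × 10⁸ mm⁴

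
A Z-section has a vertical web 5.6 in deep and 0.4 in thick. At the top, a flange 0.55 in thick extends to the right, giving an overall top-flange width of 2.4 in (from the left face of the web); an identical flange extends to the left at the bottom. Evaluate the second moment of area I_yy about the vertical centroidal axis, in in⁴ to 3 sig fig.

Break the section into simple shapes (no overlaps), measuring from the bottom-left corner of the bounding box.
Web: 0.4 × 5.6, A = 2.24 in², x = 2.2 in, Ī = 0.029867 in⁴.
Top flange (beyond web): 2 × 0.55, A = 1.1 in², x = 3.4 in, Ī = 0.36667 in⁴.
Bottom flange (beyond web): 2 × 0.55, A = 1.1 in², x = 1 in, Ī = 0.36667 in⁴.
Centroid: x̄ = ΣA·x / ΣA = 2.2 in.
Transfer each piece to the vertical centroidal axis using Ī + A·d² with d = x − 2.2:
  web: d = 0 in → contributes +0.029867 in⁴
  top flange (beyond web): d = 1.2 in → contributes +1.9507 in⁴
  bottom flange (beyond web): d = -1.2 in → contributes +1.9507 in⁴
Total I = 3.9312 in⁴.

I_yy ≈ 3.93 in⁴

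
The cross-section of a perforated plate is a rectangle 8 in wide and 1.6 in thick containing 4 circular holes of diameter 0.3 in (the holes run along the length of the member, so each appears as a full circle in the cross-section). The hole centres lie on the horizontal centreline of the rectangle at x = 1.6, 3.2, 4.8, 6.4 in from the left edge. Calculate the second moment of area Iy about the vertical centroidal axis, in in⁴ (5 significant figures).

Iy ≈ 67.360 in⁴

Decompose the section into non-overlapping parts with the origin at the bottom-left of its bounding rectangle.
Plate: 8 × 1.6, A = 12.8 in², x = 4 in, Ī = 68.26667 in⁴.
Hole 1 (subtracted): ⌀0.3, A = 0.07068583 in², x = 1.6 in, Ī = 0.0003976078 in⁴.
Hole 2 (subtracted): ⌀0.3, A = 0.07068583 in², x = 3.2 in, Ī = 0.0003976078 in⁴.
Hole 3 (subtracted): ⌀0.3, A = 0.07068583 in², x = 4.8 in, Ī = 0.0003976078 in⁴.
Hole 4 (subtracted): ⌀0.3, A = 0.07068583 in², x = 6.4 in, Ī = 0.0003976078 in⁴.
By symmetry the centroid is at mid-width, x̄ = 4 in.
Transfer each piece to the vertical centroidal axis using Ī + A·d² with d = x − 4:
  plate: d = 0 in → contributes +68.26667 in⁴
  hole 1: d = -2.4 in → contributes −0.407548 in⁴
  hole 2: d = -0.8 in → contributes −0.04563654 in⁴
  hole 3: d = 0.8 in → contributes −0.04563654 in⁴
  hole 4: d = 2.4 in → contributes −0.407548 in⁴
Total I = 67.3603 in⁴.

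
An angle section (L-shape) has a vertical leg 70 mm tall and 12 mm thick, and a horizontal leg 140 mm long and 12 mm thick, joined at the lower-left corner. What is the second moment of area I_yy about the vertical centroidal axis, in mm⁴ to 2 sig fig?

Treat the section as a set of non-overlapping primitives; coordinates are from the bounding-box lower-left.
Vertical leg: 12 × 70, A = 840 mm², x = 6 mm, Ī = 10 080 mm⁴.
Horizontal leg (remainder): 128 × 12, A = 1 536 mm², x = 76 mm, Ī = 2 097 152 mm⁴.
Centroid: x̄ = ΣA·x / ΣA = 51.25 mm.
Transfer each piece to the vertical centroidal axis using Ī + A·d² with d = x − 51.25:
  vertical leg: d = -45.25 mm → contributes +1 730 224 mm⁴
  horizontal leg (remainder): d = 24.75 mm → contributes +3 037 856 mm⁴
Total I = 4 768 080 mm⁴.

I_yy ≈ 4.8 × 10⁶ mm⁴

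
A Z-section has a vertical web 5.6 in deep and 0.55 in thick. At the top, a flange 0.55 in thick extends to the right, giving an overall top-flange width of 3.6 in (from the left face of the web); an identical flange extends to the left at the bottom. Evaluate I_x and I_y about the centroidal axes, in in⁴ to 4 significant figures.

I_x ≈ 29.52 in⁴, I_y ≈ 13.55 in⁴

Treat the section as a set of non-overlapping primitives; coordinates are from the bounding-box lower-left.
Web: 0.55 × 5.6, A = 3.08 in², y = 2.8 in, Ī = 8.04907 in⁴.
Top flange (beyond web): 3.05 × 0.55, A = 1.6775 in², y = 5.325 in, Ī = 0.042287 in⁴.
Bottom flange (beyond web): 3.05 × 0.55, A = 1.6775 in², y = 0.275 in, Ī = 0.042287 in⁴.
Centroid: ȳ = ΣA·y / ΣA = 2.8 in.
Transfer each piece to the centroidal x-axis using Ī + A·d² with d = y − 2.8:
  web: d = 0 in → contributes +8.04907 in⁴
  top flange (beyond web): d = 2.525 in → contributes +10.7374 in⁴
  bottom flange (beyond web): d = -2.525 in → contributes +10.7374 in⁴
Total I = 29.5239 in⁴.
For the y-axis: x̄ = 3.325 in.
Repeating about the centroidal y-axis gives I_y = 13.5487 in⁴.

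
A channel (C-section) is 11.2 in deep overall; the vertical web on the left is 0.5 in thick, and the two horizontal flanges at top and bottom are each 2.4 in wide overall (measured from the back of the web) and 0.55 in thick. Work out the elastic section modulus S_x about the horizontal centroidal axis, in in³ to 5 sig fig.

Treat the section as a set of non-overlapping primitives; coordinates are from the bounding-box lower-left.
Web: 0.5 × 11.2, A = 5.6 in², y = 5.6 in, Ī = 58.53867 in⁴.
Top flange (beyond web): 1.9 × 0.55, A = 1.045 in², y = 10.925 in, Ī = 0.02634271 in⁴.
Bottom flange (beyond web): 1.9 × 0.55, A = 1.045 in², y = 0.275 in, Ī = 0.02634271 in⁴.
By symmetry the centroid is at mid-height, ȳ = 5.6 in.
Transfer each piece to the horizontal centroidal axis using Ī + A·d² with d = y − 5.6:
  web: d = 0 in → contributes +58.53867 in⁴
  top flange (beyond web): d = 5.325 in → contributes +29.65797 in⁴
  bottom flange (beyond web): d = -5.325 in → contributes +29.65797 in⁴
Total I = 117.8546 in⁴.
Extreme fibre distance c = 5.6 in; S = I/c = 21.04547 in³.

S_x ≈ 21.045 in³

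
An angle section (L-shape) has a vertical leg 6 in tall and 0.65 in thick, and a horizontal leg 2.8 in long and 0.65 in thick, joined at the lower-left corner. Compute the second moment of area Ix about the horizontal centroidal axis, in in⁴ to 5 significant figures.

Ix ≈ 19.111 in⁴

Treat the section as a set of non-overlapping primitives; coordinates are from the bounding-box lower-left.
Vertical leg: 0.65 × 6, A = 3.9 in², y = 3 in, Ī = 11.7 in⁴.
Horizontal leg (remainder): 2.15 × 0.65, A = 1.3975 in², y = 0.325 in, Ī = 0.04920365 in⁴.
Centroid: ȳ = ΣA·y / ΣA = 2.294325 in.
Transfer each piece to the horizontal centroidal axis using Ī + A·d² with d = y − 2.294325:
  vertical leg: d = 0.7056748 in → contributes +13.64211 in⁴
  horizontal leg (remainder): d = -1.969325 in → contributes +5.469046 in⁴
Total I = 19.11116 in⁴.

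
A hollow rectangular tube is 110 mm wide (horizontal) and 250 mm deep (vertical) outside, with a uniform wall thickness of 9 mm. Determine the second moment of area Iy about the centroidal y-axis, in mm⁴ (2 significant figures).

Split into non-overlapping primitives; take the origin at the lower-left of the bounding box.
Outer rectangle: 110 × 250, A = 27 500 mm², x = 55 mm, Ī = 27 729 167 mm⁴.
Inner void (subtracted): 92 × 232, A = 21 344 mm², x = 55 mm, Ī = 15 054 635 mm⁴.
By symmetry the centroid is at mid-width, x̄ = 55 mm.
All pieces are centred on the centroidal y-axis, so I = ΣĪ (holes subtracted) = 12 674 532 mm⁴.

Iy ≈ 1.3 × 10⁷ mm⁴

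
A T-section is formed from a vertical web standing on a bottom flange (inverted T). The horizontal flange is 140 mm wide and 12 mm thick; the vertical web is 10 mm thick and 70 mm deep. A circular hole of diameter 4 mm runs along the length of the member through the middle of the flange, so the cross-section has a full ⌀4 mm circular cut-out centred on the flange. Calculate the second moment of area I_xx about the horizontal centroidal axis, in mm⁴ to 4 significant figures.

Split into non-overlapping primitives; take the origin at the lower-left of the bounding box.
Flange: 140 × 12, A = 1 680 mm², y = 6 mm, Ī = 20 160 mm⁴.
Web: 10 × 70, A = 700 mm², y = 47 mm, Ī = 285 833 mm⁴.
Hole (subtracted): ⌀4, A = 12.5664 mm², y = 6 mm, Ī = 12.5664 mm⁴.
Centroid: ȳ = ΣA·y / ΣA = 18.1228 mm.
Transfer each piece to the horizontal centroidal axis using Ī + A·d² with d = y − 18.1228:
  flange: d = -12.1228 mm → contributes +267 058 mm⁴
  web: d = 28.8772 mm → contributes +869 557 mm⁴
  hole: d = -12.1228 mm → contributes −1859.36 mm⁴
Total I = 1 134 755 mm⁴.

I_xx ≈ 1.135 × 10⁶ mm⁴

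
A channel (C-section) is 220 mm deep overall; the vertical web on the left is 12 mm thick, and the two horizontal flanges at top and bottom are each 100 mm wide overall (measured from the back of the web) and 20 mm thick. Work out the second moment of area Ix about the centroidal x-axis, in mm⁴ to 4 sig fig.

Ix ≈ 4.597 × 10⁷ mm⁴

Split into non-overlapping primitives; take the origin at the lower-left of the bounding box.
Web: 12 × 220, A = 2 640 mm², y = 110 mm, Ī = 10 648 000 mm⁴.
Top flange (beyond web): 88 × 20, A = 1 760 mm², y = 210 mm, Ī = 58666.7 mm⁴.
Bottom flange (beyond web): 88 × 20, A = 1 760 mm², y = 10 mm, Ī = 58666.7 mm⁴.
By symmetry the centroid is at mid-height, ȳ = 110 mm.
Transfer each piece to the centroidal x-axis using Ī + A·d² with d = y − 110:
  web: d = 0 mm → contributes +10 648 000 mm⁴
  top flange (beyond web): d = 100 mm → contributes +17 658 667 mm⁴
  bottom flange (beyond web): d = -100 mm → contributes +17 658 667 mm⁴
Total I = 45 965 333 mm⁴.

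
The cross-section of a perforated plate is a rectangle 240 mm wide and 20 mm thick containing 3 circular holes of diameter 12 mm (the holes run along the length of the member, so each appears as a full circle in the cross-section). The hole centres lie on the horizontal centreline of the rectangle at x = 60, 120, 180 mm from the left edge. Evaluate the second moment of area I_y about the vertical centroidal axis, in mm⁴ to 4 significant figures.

I_y ≈ 2.222 × 10⁷ mm⁴

Decompose the section into non-overlapping parts with the origin at the bottom-left of its bounding rectangle.
Plate: 240 × 20, A = 4 800 mm², x = 120 mm, Ī = 23 040 000 mm⁴.
Hole 1 (subtracted): ⌀12, A = 113.097 mm², x = 60 mm, Ī = 1017.88 mm⁴.
Hole 2 (subtracted): ⌀12, A = 113.097 mm², x = 120 mm, Ī = 1017.88 mm⁴.
Hole 3 (subtracted): ⌀12, A = 113.097 mm², x = 180 mm, Ī = 1017.88 mm⁴.
By symmetry the centroid is at mid-width, x̄ = 120 mm.
Transfer each piece to the vertical centroidal axis using Ī + A·d² with d = x − 120:
  plate: d = 0 mm → contributes +23 040 000 mm⁴
  hole 1: d = -60 mm → contributes −408 168 mm⁴
  hole 2: d = 0 mm → contributes −1017.88 mm⁴
  hole 3: d = 60 mm → contributes −408 168 mm⁴
Total I = 22 222 646 mm⁴.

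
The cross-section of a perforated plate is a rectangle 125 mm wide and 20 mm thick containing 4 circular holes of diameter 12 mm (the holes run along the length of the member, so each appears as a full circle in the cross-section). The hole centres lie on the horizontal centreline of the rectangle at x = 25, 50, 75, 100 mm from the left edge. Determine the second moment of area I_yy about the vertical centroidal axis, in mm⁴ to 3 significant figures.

I_yy ≈ 2.90 × 10⁶ mm⁴

Break the section into simple shapes (no overlaps), measuring from the bottom-left corner of the bounding box.
Plate: 125 × 20, A = 2 500 mm², x = 62.5 mm, Ī = 3 255 208 mm⁴.
Hole 1 (subtracted): ⌀12, A = 113.1 mm², x = 25 mm, Ī = 1017.9 mm⁴.
Hole 2 (subtracted): ⌀12, A = 113.1 mm², x = 50 mm, Ī = 1017.9 mm⁴.
Hole 3 (subtracted): ⌀12, A = 113.1 mm², x = 75 mm, Ī = 1017.9 mm⁴.
Hole 4 (subtracted): ⌀12, A = 113.1 mm², x = 100 mm, Ī = 1017.9 mm⁴.
By symmetry the centroid is at mid-width, x̄ = 62.5 mm.
Transfer each piece to the vertical centroidal axis using Ī + A·d² with d = x − 62.5:
  plate: d = 0 mm → contributes +3 255 208 mm⁴
  hole 1: d = -37.5 mm → contributes −160 061 mm⁴
  hole 2: d = -12.5 mm → contributes −18 689 mm⁴
  hole 3: d = 12.5 mm → contributes −18 689 mm⁴
  hole 4: d = 37.5 mm → contributes −160 061 mm⁴
Total I = 2 897 708 mm⁴.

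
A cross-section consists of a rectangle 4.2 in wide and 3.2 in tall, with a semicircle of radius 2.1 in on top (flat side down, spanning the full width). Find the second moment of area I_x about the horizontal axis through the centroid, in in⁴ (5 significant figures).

I_x ≈ 41.974 in⁴

Break the section into simple shapes (no overlaps), measuring from the bottom-left corner of the bounding box.
Rectangular body: 4.2 × 3.2, A = 13.44 in², y = 1.6 in, Ī = 11.4688 in⁴.
Semicircular cap: semicircle r = 2.1, A = 6.927212 in², y = 4.091268 in, Ī = 2.134564 in⁴.
Centroid: ȳ = ΣA·y / ΣA = 2.44732 in.
Transfer each piece to the horizontal axis through the centroid using Ī + A·d² with d = y − 2.44732:
  rectangular body: d = -0.8473197 in → contributes +21.11806 in⁴
  semicircular cap: d = 1.643948 in → contributes +20.85581 in⁴
Total I = 41.97386 in⁴.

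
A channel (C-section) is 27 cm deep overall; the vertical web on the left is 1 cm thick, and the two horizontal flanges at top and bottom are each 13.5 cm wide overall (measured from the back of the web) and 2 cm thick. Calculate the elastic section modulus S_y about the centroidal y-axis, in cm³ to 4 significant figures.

Split into non-overlapping primitives; take the origin at the lower-left of the bounding box.
Web: 1 × 27, A = 27 cm², x = 0.5 cm, Ī = 2.25 cm⁴.
Top flange (beyond web): 12.5 × 2, A = 25 cm², x = 7.25 cm, Ī = 325.521 cm⁴.
Bottom flange (beyond web): 12.5 × 2, A = 25 cm², x = 7.25 cm, Ī = 325.521 cm⁴.
Centroid: x̄ = ΣA·x / ΣA = 4.88312 cm.
Transfer each piece to the centroidal y-axis using Ī + A·d² with d = x − 4.88312:
  web: d = -4.38312 cm → contributes +520.966 cm⁴
  top flange (beyond web): d = 2.36688 cm → contributes +465.574 cm⁴
  bottom flange (beyond web): d = 2.36688 cm → contributes +465.574 cm⁴
Total I = 1452.11 cm⁴.
Extreme fibre distance c = 8.61688 cm; S = I/c = 168.52 cm³.

S_y ≈ 168.5 cm³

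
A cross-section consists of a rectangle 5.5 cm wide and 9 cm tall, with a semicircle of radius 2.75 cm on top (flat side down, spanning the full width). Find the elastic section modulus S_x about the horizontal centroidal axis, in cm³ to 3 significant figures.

Treat the section as a set of non-overlapping primitives; coordinates are from the bounding-box lower-left.
Rectangular body: 5.5 × 9, A = 49.5 cm², y = 4.5 cm, Ī = 334.13 cm⁴.
Semicircular cap: semicircle r = 2.75, A = 11.879 cm², y = 10.167 cm, Ī = 6.2772 cm⁴.
Centroid: ȳ = ΣA·y / ΣA = 5.5968 cm.
Transfer each piece to the horizontal centroidal axis using Ī + A·d² with d = y − 5.5968:
  rectangular body: d = -1.0968 cm → contributes +393.67 cm⁴
  semicircular cap: d = 4.5703 cm → contributes +254.41 cm⁴
Total I = 648.08 cm⁴.
Extreme fibre distance c = 6.1532 cm; S = I/c = 105.32 cm³.

S_x ≈ 105 cm³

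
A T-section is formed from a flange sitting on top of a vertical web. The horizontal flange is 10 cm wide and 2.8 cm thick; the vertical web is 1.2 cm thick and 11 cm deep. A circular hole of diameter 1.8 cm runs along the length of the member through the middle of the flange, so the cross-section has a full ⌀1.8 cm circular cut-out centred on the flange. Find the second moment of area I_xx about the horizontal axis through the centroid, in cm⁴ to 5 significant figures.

Treat the section as a set of non-overlapping primitives; coordinates are from the bounding-box lower-left.
Flange: 10 × 2.8, A = 28 cm², y = 12.4 cm, Ī = 18.29333 cm⁴.
Web: 1.2 × 11, A = 13.2 cm², y = 5.5 cm, Ī = 133.1 cm⁴.
Hole (subtracted): ⌀1.8, A = 2.54469 cm², y = 12.4 cm, Ī = 0.5152997 cm⁴.
Centroid: ȳ = ΣA·y / ΣA = 10.04379 cm.
Transfer each piece to the horizontal axis through the centroid using Ī + A·d² with d = y − 10.04379:
  flange: d = 2.356209 cm → contributes +173.7416 cm⁴
  web: d = -4.543791 cm → contributes +405.6277 cm⁴
  hole: d = 2.356209 cm → contributes −14.64271 cm⁴
Total I = 564.7265 cm⁴.

I_xx ≈ 564.73 cm⁴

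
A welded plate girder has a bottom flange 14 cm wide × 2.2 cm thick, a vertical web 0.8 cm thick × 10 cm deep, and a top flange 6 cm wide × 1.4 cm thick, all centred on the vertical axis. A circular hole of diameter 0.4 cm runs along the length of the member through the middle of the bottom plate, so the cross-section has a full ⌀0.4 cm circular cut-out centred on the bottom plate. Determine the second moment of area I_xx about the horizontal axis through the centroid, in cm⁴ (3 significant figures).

I_xx ≈ 1080 cm⁴

Treat the section as a set of non-overlapping primitives; coordinates are from the bounding-box lower-left.
Bottom plate: 14 × 2.2, A = 30.8 cm², y = 1.1 cm, Ī = 12.423 cm⁴.
Web plate: 0.8 × 10, A = 8 cm², y = 7.2 cm, Ī = 66.667 cm⁴.
Top plate: 6 × 1.4, A = 8.4 cm², y = 12.9 cm, Ī = 1.372 cm⁴.
Hole (subtracted): ⌀0.4, A = 0.12566 cm², y = 1.1 cm, Ī = 0.0012566 cm⁴.
Centroid: ȳ = ΣA·y / ΣA = 4.2423 cm.
Transfer each piece to the horizontal axis through the centroid using Ī + A·d² with d = y − 4.2423:
  bottom plate: d = -3.1423 cm → contributes +316.54 cm⁴
  web plate: d = 2.9577 cm → contributes +136.65 cm⁴
  top plate: d = 8.6577 cm → contributes +631.01 cm⁴
  hole: d = -3.1423 cm → contributes −1.242 cm⁴
Total I = 1 083 cm⁴.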